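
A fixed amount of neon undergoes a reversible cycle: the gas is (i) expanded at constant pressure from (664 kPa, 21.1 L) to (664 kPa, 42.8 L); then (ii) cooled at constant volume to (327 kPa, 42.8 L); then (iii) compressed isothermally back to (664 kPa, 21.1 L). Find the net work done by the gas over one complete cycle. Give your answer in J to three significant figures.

W_net ≈ 4510 J

Leg (i): W = PΔV = (664)(42.8 − 21.1) = 14409 J.
Leg (ii): W = 0.
Leg (iii): W = PᵢVᵢ ln(V_f/Vᵢ) = (13996) ln(21.1/42.8) = -9899 J.
W_net = 14409 − 9899 = 4510 J.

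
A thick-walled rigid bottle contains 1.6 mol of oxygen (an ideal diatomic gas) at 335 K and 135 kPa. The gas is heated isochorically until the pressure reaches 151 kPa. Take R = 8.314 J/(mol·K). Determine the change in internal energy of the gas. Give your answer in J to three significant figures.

ΔU ≈ 1320 J

Constant volume ⇒ W = 0, so Q = ΔU = nCᵥΔT with Cᵥ = 5R/2 = 20.79 J/(mol·K).
At constant V, T₂/T₁ = P₂/P₁ ⇒ ΔT = T₁(P₂/P₁ − 1) = 335·(151/135 − 1) = 39.7 K.
ΔU = (1.6)(20.79)(39.7) = 1320 J.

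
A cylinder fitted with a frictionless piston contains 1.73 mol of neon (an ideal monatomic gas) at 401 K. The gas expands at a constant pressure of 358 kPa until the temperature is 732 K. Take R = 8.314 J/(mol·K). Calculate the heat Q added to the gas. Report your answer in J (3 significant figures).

Isobaric: W = nRΔT = (1.73)(8.314)(331) = 4761 J.
ΔU = nCᵥΔT with Cᵥ = 3R/2: ΔU = (1.73)(12.47)(331) = 7141 J.
Q = ΔU + W = 7141 + 4761 = 11902 J.

Q ≈ 11900 J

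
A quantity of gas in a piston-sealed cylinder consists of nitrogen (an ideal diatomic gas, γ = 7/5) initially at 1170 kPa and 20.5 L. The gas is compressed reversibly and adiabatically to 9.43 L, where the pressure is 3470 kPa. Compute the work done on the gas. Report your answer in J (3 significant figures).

W ≈ 21800 J

Adiabatic: W = (P₁V₁ − P₂V₂)/(γ − 1) with γ = 7/5.
P₁V₁ = 23985 J, P₂V₂ = 32722 J.
W = (23985 − 32722) / 0.4 = -21843 J.
Work on gas = −W_by = 21843 J.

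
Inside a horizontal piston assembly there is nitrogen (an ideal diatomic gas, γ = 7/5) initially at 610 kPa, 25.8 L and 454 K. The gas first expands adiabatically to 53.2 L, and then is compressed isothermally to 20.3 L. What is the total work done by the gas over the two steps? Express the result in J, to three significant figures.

Step 1 (adiabatic): W = (P₁V₁ − P₂V₂)/(γ−1) = (15738 − 11782)/0.4 = 9889 J.
After step 1: P = 221.5 kPa, V = 53.2 L, T = 339.9 K.
Step 2 (isothermal): W = P₁V₁ ln(V₂/V₁) = (11782) ln(20.3/53.2) = -11352 J.
W_total = 9889 − 11352 = -1463 J.

W_total ≈ -1460 J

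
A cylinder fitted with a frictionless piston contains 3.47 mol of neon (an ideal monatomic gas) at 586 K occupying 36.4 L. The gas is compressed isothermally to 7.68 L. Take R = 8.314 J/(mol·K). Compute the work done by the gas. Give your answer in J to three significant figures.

Isothermal: W = nRT ln(V₂/V₁).
W = (3.47)(8.314)(586) × ln(7.68/36.4)
  = 16906 × -1.556
W_by_gas = -26305 J.

W ≈ -26300 J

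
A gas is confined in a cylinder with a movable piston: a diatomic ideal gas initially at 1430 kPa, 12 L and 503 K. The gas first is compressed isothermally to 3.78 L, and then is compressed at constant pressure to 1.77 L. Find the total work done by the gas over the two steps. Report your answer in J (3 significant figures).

W_total ≈ -28900 J

Step 1 (isothermal): W = P₁V₁ ln(V₂/V₁) = (17160) ln(3.78/12) = -19823 J.
After step 1: P = 4540 kPa, V = 3.78 L, T = 503 K.
Step 2 (isobaric): W = PΔV = (4540 kPa)(1.77 − 3.78 L) = -9125 J.
W_total = -19823 − 9125 = -28948 J.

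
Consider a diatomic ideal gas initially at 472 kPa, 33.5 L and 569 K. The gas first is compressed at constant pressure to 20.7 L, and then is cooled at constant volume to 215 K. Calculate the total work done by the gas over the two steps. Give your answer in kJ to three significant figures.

W_total ≈ -6.04 kJ

Step 1 (isobaric): W = PΔV = (472 kPa)(20.7 − 33.5 L) = -6042 J.
Step 2 (isochoric): W = 0 (constant volume).
W_total = -6042 + 0 = -6042 J.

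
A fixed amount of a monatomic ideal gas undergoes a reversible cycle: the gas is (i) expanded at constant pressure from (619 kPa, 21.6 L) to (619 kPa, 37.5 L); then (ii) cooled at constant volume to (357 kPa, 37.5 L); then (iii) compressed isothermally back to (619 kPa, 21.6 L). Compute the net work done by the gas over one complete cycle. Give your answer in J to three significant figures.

W_net ≈ 2460 J

Leg (i): W = PΔV = (619)(37.5 − 21.6) = 9842 J.
Leg (ii): W = 0.
Leg (iii): W = PᵢVᵢ ln(V_f/Vᵢ) = (13388) ln(21.6/37.5) = -7385 J.
W_net = 9842 − 7385 = 2457 J.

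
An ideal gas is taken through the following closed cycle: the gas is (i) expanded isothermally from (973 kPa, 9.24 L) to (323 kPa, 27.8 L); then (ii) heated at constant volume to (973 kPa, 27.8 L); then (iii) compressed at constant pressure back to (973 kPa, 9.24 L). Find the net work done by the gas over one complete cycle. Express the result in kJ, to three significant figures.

W_net ≈ -8.16 kJ

Leg (i): W = PᵢVᵢ ln(V_f/Vᵢ) = (8991) ln(27.8/9.24) = 9903 J.
Leg (ii): W = 0.
Leg (iii): W = PΔV = (973)(9.24 − 27.8) = -18059 J.
W_net = 9903 − 18059 = -8156 J.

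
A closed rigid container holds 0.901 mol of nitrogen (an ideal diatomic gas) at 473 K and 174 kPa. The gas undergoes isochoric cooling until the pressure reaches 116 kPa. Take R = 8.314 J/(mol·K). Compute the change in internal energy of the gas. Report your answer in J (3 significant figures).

Constant volume ⇒ W = 0, so Q = ΔU = nCᵥΔT with Cᵥ = 5R/2 = 20.79 J/(mol·K).
At constant V, T₂/T₁ = P₂/P₁ ⇒ ΔT = T₁(P₂/P₁ − 1) = 473·(116/174 − 1) = -157.7 K.
ΔU = (0.901)(20.79)(-157.7) = -2953 J.

ΔU ≈ -2950 J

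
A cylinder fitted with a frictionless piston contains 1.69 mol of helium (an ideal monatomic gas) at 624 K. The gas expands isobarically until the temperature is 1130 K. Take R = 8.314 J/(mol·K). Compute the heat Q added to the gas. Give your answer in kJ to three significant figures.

Isobaric: W = nRΔT = (1.69)(8.314)(506) = 7110 J.
ΔU = nCᵥΔT with Cᵥ = 3R/2: ΔU = (1.69)(12.47)(506) = 10664 J.
Q = ΔU + W = 10664 + 7110 = 17774 J.

Q ≈ 17.8 kJ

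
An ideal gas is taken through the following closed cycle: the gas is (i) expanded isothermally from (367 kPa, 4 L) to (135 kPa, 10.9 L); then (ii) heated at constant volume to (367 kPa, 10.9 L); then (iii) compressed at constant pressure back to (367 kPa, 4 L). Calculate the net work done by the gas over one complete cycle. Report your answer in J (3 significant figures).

W_net ≈ -1060 J

Leg (i): W = PᵢVᵢ ln(V_f/Vᵢ) = (1468) ln(10.9/4) = 1472 J.
Leg (ii): W = 0.
Leg (iii): W = PΔV = (367)(4 − 10.9) = -2532 J.
W_net = 1472 − 2532 = -1061 J.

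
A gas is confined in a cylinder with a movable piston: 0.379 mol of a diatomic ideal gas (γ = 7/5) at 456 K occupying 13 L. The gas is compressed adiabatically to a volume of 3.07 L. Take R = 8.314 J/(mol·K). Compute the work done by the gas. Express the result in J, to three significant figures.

W ≈ -2810 J

Adiabatic: TV^(γ−1) = const with γ = 7/5.
T₂ = T₁ (V₁/V₂)^(γ−1) = 456 × (13/3.07)^0.4 = 456 × 1.781 = 812.2 K.
W_by = nCᵥ(T₁ − T₂) = (0.379)(20.79)(456 − 812.2) = -2806 J.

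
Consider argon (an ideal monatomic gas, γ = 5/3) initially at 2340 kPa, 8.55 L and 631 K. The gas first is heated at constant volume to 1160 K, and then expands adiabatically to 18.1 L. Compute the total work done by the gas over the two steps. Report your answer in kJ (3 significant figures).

W_total ≈ 21.7 kJ

Step 1 (isochoric): W = 0 (constant volume).
After step 1: P = 4302 kPa (V unchanged).
Step 2 (adiabatic): W = (P₁V₁ − P₂V₂)/(γ−1) = (36780 − 22308)/0.667 = 21707 J.
W_total = 0 + 21707 = 21707 J.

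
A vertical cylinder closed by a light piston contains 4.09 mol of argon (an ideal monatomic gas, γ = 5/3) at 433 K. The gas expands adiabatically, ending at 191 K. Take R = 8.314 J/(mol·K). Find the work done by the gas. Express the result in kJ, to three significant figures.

Adiabatic ⇒ Q = 0, so W_by = −ΔU = nCᵥ(T₁ − T₂).
Cᵥ = 3R/2 = 12.47 J/(mol·K).
W = (4.09)(12.47)(433 − 191) = 12344 J.

W ≈ 12.3 kJ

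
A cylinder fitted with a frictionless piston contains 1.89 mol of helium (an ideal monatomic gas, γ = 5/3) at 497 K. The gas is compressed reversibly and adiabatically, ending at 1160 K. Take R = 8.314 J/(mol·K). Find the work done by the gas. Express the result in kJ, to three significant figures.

W ≈ -15.6 kJ

Adiabatic ⇒ Q = 0, so W_by = −ΔU = nCᵥ(T₁ − T₂).
Cᵥ = 3R/2 = 12.47 J/(mol·K).
W = (1.89)(12.47)(497 − 1160) = -15627 J.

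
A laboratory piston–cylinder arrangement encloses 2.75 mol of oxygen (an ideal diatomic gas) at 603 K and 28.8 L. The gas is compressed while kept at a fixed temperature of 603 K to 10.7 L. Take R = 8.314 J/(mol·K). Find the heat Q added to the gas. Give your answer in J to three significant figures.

Isothermal ⇒ ΔU = 0, so Q = W = nRT ln(V₂/V₁).
Q = (2.75)(8.314)(603) ln(10.7/28.8) = 13787 × -0.9901 = -13651 J.

Q ≈ -13700 J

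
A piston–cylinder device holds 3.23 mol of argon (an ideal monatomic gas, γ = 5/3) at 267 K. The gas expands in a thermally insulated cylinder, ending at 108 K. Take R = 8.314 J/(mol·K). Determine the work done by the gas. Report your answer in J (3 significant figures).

Adiabatic ⇒ Q = 0, so W_by = −ΔU = nCᵥ(T₁ − T₂).
Cᵥ = 3R/2 = 12.47 J/(mol·K).
W = (3.23)(12.47)(267 − 108) = 6405 J.

W ≈ 6400 J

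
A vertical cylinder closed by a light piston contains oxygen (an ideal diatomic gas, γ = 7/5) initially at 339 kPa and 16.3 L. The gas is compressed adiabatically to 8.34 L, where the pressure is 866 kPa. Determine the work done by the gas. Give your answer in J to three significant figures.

W ≈ -4240 J

Adiabatic: W = (P₁V₁ − P₂V₂)/(γ − 1) with γ = 7/5.
P₁V₁ = 5526 J, P₂V₂ = 7222 J.
W = (5526 − 7222) / 0.4 = -4242 J.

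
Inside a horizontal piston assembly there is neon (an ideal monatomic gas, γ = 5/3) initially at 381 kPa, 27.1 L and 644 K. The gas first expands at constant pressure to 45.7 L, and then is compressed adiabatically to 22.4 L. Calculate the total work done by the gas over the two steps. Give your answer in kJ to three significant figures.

Step 1 (isobaric): W = PΔV = (381 kPa)(45.7 − 27.1 L) = 7087 J.
After step 1: P = 381 kPa, V = 45.7 L, T = 1086 K.
Step 2 (adiabatic): W = (P₁V₁ − P₂V₂)/(γ−1) = (17412 − 28008)/0.667 = -15895 J.
W_total = 7087 − 15895 = -8808 J.

W_total ≈ -8.81 kJ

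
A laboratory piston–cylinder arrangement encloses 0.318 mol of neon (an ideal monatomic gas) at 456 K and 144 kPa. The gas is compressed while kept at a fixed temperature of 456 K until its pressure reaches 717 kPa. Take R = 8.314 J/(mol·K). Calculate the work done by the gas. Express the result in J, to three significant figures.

Isothermal process: W = nRT ln(V₂/V₁) = nRT ln(P₁/P₂).
W = (0.318)(8.314)(456) × ln(144/717)
  = 1206 × ln(0.2008) = 1206 × -1.605
W_by_gas = -1935 J.

W ≈ -1940 J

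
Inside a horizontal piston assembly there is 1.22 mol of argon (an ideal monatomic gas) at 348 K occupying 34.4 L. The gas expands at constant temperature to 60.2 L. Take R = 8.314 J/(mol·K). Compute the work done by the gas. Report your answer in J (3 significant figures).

Isothermal: W = nRT ln(V₂/V₁).
W = (1.22)(8.314)(348) × ln(60.2/34.4)
  = 3530 × 0.5596
W_by_gas = 1975 J.

W ≈ 1980 J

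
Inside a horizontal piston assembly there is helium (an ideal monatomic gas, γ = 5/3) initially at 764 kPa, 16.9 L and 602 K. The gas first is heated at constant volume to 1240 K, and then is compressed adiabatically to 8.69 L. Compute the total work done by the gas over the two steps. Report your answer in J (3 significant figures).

W_total ≈ -22300 J

Step 1 (isochoric): W = 0 (constant volume).
After step 1: P = 1574 kPa (V unchanged).
Step 2 (adiabatic): W = (P₁V₁ − P₂V₂)/(γ−1) = (26595 − 41437)/0.667 = -22262 J.
W_total = 0 − 22262 = -22262 J.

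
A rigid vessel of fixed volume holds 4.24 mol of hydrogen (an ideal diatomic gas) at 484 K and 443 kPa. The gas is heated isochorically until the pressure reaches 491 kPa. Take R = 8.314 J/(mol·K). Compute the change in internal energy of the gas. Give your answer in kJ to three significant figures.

Constant volume ⇒ W = 0, so Q = ΔU = nCᵥΔT with Cᵥ = 5R/2 = 20.79 J/(mol·K).
At constant V, T₂/T₁ = P₂/P₁ ⇒ ΔT = T₁(P₂/P₁ − 1) = 484·(491/443 − 1) = 52.44 K.
ΔU = (4.24)(20.79)(52.44) = 4622 J.

ΔU ≈ 4.62 kJ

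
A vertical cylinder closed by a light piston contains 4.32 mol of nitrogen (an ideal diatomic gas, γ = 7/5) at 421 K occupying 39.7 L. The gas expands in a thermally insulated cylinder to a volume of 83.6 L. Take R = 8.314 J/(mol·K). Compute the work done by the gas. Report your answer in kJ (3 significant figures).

Adiabatic: TV^(γ−1) = const with γ = 7/5.
T₂ = T₁ (V₁/V₂)^(γ−1) = 421 × (39.7/83.6)^0.4 = 421 × 0.7424 = 312.5 K.
W_by = nCᵥ(T₁ − T₂) = (4.32)(20.79)(421 − 312.5) = 9738 J.

W ≈ 9.74 kJ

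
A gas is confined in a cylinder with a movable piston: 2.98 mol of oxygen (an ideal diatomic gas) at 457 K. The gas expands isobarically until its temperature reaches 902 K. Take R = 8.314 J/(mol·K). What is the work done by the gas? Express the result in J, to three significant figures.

Isobaric: W = P ΔV = nR ΔT.
W = (2.98)(8.314)(902 − 457) = 11025 J.

W ≈ 11000 J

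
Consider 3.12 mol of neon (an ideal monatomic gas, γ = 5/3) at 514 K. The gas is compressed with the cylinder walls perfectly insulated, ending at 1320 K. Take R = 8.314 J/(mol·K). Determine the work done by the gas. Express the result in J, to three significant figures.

W ≈ -31400 J

Adiabatic ⇒ Q = 0, so W_by = −ΔU = nCᵥ(T₁ − T₂).
Cᵥ = 3R/2 = 12.47 J/(mol·K).
W = (3.12)(12.47)(514 − 1320) = -31361 J.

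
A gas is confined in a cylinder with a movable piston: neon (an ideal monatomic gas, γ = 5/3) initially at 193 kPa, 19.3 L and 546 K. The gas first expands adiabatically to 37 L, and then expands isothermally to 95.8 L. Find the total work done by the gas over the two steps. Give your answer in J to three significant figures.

Step 1 (adiabatic): W = (P₁V₁ − P₂V₂)/(γ−1) = (3725 − 2414)/0.667 = 1967 J.
After step 1: P = 65.24 kPa, V = 37 L, T = 353.8 K.
Step 2 (isothermal): W = P₁V₁ ln(V₂/V₁) = (2414) ln(95.8/37) = 2296 J.
W_total = 1967 + 2296 = 4263 J.

W_total ≈ 4260 J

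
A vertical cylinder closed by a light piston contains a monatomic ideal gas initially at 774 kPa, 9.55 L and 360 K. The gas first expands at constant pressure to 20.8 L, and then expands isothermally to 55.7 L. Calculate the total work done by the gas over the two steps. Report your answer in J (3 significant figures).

Step 1 (isobaric): W = PΔV = (774 kPa)(20.8 − 9.55 L) = 8708 J.
After step 1: P = 774 kPa, V = 20.8 L, T = 784.1 K.
Step 2 (isothermal): W = P₁V₁ ln(V₂/V₁) = (16099) ln(55.7/20.8) = 15858 J.
W_total = 8708 + 15858 = 24566 J.

W_total ≈ 24600 J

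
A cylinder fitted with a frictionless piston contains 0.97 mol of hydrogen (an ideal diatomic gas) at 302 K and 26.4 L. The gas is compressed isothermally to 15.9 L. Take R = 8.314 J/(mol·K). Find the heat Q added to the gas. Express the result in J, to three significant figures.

Isothermal ⇒ ΔU = 0, so Q = W = nRT ln(V₂/V₁).
Q = (0.97)(8.314)(302) ln(15.9/26.4) = 2436 × -0.507 = -1235 J.

Q ≈ -1230 J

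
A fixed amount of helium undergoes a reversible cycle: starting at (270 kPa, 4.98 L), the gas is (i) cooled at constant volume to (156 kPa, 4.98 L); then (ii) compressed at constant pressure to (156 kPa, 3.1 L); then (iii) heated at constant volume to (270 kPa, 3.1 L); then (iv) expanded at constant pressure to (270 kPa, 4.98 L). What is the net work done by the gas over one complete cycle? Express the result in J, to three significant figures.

Constant-volume legs do no work.
W(ii) = (156)(3.1 − 4.98) = -293.3 J; W(iv) = (270)(4.98 − 3.1) = 507.6 J.
W_net = -293.3 + 507.6 = 214.3 J (the clockwise enclosed area).

W_net ≈ 214 J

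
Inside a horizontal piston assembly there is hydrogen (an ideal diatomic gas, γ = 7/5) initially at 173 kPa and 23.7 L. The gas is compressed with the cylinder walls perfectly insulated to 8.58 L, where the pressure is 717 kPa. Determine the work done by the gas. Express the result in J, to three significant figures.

W ≈ -5130 J

Adiabatic: W = (P₁V₁ − P₂V₂)/(γ − 1) with γ = 7/5.
P₁V₁ = 4100 J, P₂V₂ = 6152 J.
W = (4100 − 6152) / 0.4 = -5129 J.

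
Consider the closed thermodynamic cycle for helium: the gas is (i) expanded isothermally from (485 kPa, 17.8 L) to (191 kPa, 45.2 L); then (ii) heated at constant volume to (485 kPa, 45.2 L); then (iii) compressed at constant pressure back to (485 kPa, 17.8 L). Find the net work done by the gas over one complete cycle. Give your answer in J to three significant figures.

Leg (i): W = PᵢVᵢ ln(V_f/Vᵢ) = (8633) ln(45.2/17.8) = 8045 J.
Leg (ii): W = 0.
Leg (iii): W = PΔV = (485)(17.8 − 45.2) = -13289 J.
W_net = 8045 − 13289 = -5244 J.

W_net ≈ -5240 J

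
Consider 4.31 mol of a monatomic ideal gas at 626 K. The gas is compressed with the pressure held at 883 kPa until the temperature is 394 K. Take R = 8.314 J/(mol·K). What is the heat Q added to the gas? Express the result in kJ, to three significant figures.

Isobaric: W = nRΔT = (4.31)(8.314)(-232) = -8313 J.
ΔU = nCᵥΔT with Cᵥ = 3R/2: ΔU = (4.31)(12.47)(-232) = -12470 J.
Q = ΔU + W = -12470 − 8313 = -20783 J.

Q ≈ -20.8 kJ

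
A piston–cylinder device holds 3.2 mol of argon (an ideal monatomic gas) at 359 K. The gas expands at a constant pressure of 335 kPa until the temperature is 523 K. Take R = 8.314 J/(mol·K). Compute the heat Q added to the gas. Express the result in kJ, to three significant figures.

Q ≈ 10.9 kJ

Isobaric: W = nRΔT = (3.2)(8.314)(164) = 4363 J.
ΔU = nCᵥΔT with Cᵥ = 3R/2: ΔU = (3.2)(12.47)(164) = 6545 J.
Q = ΔU + W = 6545 + 4363 = 10908 J.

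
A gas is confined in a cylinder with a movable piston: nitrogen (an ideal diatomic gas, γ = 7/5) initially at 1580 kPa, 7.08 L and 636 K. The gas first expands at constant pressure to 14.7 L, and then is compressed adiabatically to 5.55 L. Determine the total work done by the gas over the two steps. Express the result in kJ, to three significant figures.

W_total ≈ -15.6 kJ

Step 1 (isobaric): W = PΔV = (1580 kPa)(14.7 − 7.08 L) = 12040 J.
After step 1: P = 1580 kPa, V = 14.7 L, T = 1321 K.
Step 2 (adiabatic): W = (P₁V₁ − P₂V₂)/(γ−1) = (23226 − 34291)/0.4 = -27663 J.
W_total = 12040 − 27663 = -15624 J.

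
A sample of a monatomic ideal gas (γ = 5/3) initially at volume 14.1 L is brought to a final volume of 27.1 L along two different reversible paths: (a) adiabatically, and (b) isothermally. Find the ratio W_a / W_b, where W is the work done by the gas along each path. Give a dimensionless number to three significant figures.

Path (a) adiabatic: W = P₁V₁(1 − (V₁/V₂)^(γ−1))/(γ−1) → W_a/(P₁V₁) = 0.5297.
Path (b) isothermal: W = P₁V₁ ln(V₂/V₁) → W_b/(P₁V₁) = 0.6534.
W_a / W_b = 0.5297 / 0.6534 = 0.8107.

W_a / W_b ≈ 0.811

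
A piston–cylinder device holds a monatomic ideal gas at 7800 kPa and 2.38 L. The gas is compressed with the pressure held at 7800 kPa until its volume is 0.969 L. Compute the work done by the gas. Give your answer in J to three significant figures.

W ≈ -11000 J

Isobaric: W = P ΔV.
W = (7800 kPa)(0.969 − 2.38 L) = (7800)(-1.411) = -11006 J.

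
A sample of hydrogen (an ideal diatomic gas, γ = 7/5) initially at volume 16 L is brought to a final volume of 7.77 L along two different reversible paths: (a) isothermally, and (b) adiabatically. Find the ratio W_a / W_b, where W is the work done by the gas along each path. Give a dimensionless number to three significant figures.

W_a / W_b ≈ 0.862

Path (a) isothermal: W = P₁V₁ ln(V₂/V₁) → W_a/(P₁V₁) = -0.7223.
Path (b) adiabatic: W = P₁V₁(1 − (V₁/V₂)^(γ−1))/(γ−1) → W_b/(P₁V₁) = -0.8375.
W_a / W_b = -0.7223 / -0.8375 = 0.8625.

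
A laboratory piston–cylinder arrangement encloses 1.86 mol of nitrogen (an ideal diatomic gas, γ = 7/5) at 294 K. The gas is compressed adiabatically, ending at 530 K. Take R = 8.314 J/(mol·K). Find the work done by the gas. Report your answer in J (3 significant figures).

Adiabatic ⇒ Q = 0, so W_by = −ΔU = nCᵥ(T₁ − T₂).
Cᵥ = 5R/2 = 20.79 J/(mol·K).
W = (1.86)(20.79)(294 − 530) = -9124 J.

W ≈ -9120 J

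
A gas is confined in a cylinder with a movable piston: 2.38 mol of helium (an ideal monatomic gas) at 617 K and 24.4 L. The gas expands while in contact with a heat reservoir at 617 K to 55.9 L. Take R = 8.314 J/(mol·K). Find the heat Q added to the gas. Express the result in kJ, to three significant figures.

Isothermal ⇒ ΔU = 0, so Q = W = nRT ln(V₂/V₁).
Q = (2.38)(8.314)(617) ln(55.9/24.4) = 12209 × 0.829 = 10121 J.

Q ≈ 10.1 kJ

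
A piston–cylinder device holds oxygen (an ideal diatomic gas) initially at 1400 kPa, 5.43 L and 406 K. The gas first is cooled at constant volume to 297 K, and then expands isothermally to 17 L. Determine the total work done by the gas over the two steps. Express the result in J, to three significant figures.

Step 1 (isochoric): W = 0 (constant volume).
After step 1: P = 1024 kPa (V unchanged).
Step 2 (isothermal): W = P₁V₁ ln(V₂/V₁) = (5561) ln(17/5.43) = 6347 J.
W_total = 0 + 6347 = 6347 J.

W_total ≈ 6350 J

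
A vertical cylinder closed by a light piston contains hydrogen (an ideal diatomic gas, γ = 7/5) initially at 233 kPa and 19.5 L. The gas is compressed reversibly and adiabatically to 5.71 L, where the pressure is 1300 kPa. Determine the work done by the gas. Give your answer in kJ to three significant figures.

Adiabatic: W = (P₁V₁ − P₂V₂)/(γ − 1) with γ = 7/5.
P₁V₁ = 4544 J, P₂V₂ = 7423 J.
W = (4544 − 7423) / 0.4 = -7199 J.

W ≈ -7.20 kJ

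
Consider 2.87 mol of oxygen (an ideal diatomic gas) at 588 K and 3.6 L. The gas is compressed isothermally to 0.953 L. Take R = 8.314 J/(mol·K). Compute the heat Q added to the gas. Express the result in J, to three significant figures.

Isothermal ⇒ ΔU = 0, so Q = W = nRT ln(V₂/V₁).
Q = (2.87)(8.314)(588) ln(0.953/3.6) = 14030 × -1.329 = -18647 J.

Q ≈ -18600 J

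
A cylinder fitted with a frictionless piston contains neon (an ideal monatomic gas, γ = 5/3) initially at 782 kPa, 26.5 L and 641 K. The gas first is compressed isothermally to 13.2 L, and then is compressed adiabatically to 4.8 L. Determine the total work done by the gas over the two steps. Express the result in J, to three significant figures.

Step 1 (isothermal): W = P₁V₁ ln(V₂/V₁) = (20723) ln(13.2/26.5) = -14442 J.
After step 1: P = 1570 kPa, V = 13.2 L, T = 641 K.
Step 2 (adiabatic): W = (P₁V₁ − P₂V₂)/(γ−1) = (20723 − 40676)/0.667 = -29930 J.
W_total = -14442 − 29930 = -44372 J.

W_total ≈ -44400 J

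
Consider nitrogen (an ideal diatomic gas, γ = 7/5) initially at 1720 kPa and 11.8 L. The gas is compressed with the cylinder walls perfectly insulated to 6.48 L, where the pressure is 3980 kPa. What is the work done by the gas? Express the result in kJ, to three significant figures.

W ≈ -13.7 kJ

Adiabatic: W = (P₁V₁ − P₂V₂)/(γ − 1) with γ = 7/5.
P₁V₁ = 20296 J, P₂V₂ = 25790 J.
W = (20296 − 25790) / 0.4 = -13736 J.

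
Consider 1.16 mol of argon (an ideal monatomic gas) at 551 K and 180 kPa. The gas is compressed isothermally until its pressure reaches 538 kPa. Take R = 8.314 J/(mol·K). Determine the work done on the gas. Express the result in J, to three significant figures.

W ≈ 5820 J

Isothermal process: W = nRT ln(V₂/V₁) = nRT ln(P₁/P₂).
W = (1.16)(8.314)(551) × ln(180/538)
  = 5314 × ln(0.3346) = 5314 × -1.095
W_by_gas = -5818 J; work on gas = −W_by = 5818 J.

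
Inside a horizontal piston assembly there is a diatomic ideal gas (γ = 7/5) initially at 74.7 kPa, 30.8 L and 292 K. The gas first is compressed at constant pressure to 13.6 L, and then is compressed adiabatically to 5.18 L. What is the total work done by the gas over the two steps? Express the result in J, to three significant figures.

W_total ≈ -2480 J

Step 1 (isobaric): W = PΔV = (74.7 kPa)(13.6 − 30.8 L) = -1285 J.
After step 1: P = 74.7 kPa, V = 13.6 L, T = 128.9 K.
Step 2 (adiabatic): W = (P₁V₁ − P₂V₂)/(γ−1) = (1016 − 1495)/0.4 = -1197 J.
W_total = -1285 − 1197 = -2482 J.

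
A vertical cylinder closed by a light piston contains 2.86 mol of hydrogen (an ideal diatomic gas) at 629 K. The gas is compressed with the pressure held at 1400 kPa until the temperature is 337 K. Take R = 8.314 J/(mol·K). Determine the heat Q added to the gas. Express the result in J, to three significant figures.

Q ≈ -24300 J

Isobaric: W = nRΔT = (2.86)(8.314)(-292) = -6943 J.
ΔU = nCᵥΔT with Cᵥ = 5R/2: ΔU = (2.86)(20.79)(-292) = -17358 J.
Q = ΔU + W = -17358 − 6943 = -24301 J.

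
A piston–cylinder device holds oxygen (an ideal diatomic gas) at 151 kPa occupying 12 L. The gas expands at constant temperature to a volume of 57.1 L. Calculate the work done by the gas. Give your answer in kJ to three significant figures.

W ≈ 2.83 kJ

Isothermal: W = nRT ln(V₂/V₁) = P₁V₁ ln(V₂/V₁).
P₁V₁ = (151 kPa)(12 L) = 1812 J.
W = 1812 × ln(57.1/12) = 1812 × 1.56
W_by_gas = 2827 J.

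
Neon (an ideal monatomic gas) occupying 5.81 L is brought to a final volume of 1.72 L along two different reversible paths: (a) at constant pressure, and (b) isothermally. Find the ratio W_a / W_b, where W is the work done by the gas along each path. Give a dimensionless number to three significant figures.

W_a / W_b ≈ 0.578

Path (a) isobaric: W = P₁(V₂ − V₁) → W_a/(P₁V₁) = -0.704.
Path (b) isothermal: W = P₁V₁ ln(V₂/V₁) → W_b/(P₁V₁) = -1.217.
W_a / W_b = -0.704 / -1.217 = 0.5783.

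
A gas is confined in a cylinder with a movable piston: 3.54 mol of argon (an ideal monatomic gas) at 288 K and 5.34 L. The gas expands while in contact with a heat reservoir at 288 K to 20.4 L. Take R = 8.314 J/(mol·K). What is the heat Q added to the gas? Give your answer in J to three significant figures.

Q ≈ 11400 J

Isothermal ⇒ ΔU = 0, so Q = W = nRT ln(V₂/V₁).
Q = (3.54)(8.314)(288) ln(20.4/5.34) = 8476 × 1.34 = 11361 J.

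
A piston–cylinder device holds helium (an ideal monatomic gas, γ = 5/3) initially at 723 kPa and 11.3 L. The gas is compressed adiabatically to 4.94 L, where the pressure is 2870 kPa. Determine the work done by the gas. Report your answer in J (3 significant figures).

Adiabatic: W = (P₁V₁ − P₂V₂)/(γ − 1) with γ = 5/3.
P₁V₁ = 8170 J, P₂V₂ = 14178 J.
W = (8170 − 14178) / 0.6667 = -9012 J.

W ≈ -9010 J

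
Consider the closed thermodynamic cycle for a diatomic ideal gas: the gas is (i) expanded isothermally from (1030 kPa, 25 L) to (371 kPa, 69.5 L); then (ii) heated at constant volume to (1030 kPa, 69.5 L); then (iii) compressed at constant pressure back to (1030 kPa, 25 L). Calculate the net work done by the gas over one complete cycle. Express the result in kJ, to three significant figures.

Leg (i): W = PᵢVᵢ ln(V_f/Vᵢ) = (25750) ln(69.5/25) = 26328 J.
Leg (ii): W = 0.
Leg (iii): W = PΔV = (1030)(25 − 69.5) = -45835 J.
W_net = 26328 − 45835 = -19507 J.

W_net ≈ -19.5 kJ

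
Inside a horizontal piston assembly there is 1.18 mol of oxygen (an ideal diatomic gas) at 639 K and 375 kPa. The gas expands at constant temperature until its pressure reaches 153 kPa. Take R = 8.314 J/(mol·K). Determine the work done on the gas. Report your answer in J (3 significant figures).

W ≈ -5620 J

Isothermal process: W = nRT ln(V₂/V₁) = nRT ln(P₁/P₂).
W = (1.18)(8.314)(639) × ln(375/153)
  = 6269 × ln(2.451) = 6269 × 0.8965
W_by_gas = 5620 J; work on gas = −W_by = -5620 J.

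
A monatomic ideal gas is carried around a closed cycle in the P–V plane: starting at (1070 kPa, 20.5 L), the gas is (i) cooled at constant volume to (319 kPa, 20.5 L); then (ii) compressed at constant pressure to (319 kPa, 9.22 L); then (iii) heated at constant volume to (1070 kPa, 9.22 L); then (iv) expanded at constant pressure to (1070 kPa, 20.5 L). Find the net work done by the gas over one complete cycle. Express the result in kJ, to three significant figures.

W_net ≈ 8.47 kJ

Constant-volume legs do no work.
W(ii) = (319)(9.22 − 20.5) = -3598 J; W(iv) = (1070)(20.5 − 9.22) = 12070 J.
W_net = -3598 + 12070 = 8471 J (the clockwise enclosed area).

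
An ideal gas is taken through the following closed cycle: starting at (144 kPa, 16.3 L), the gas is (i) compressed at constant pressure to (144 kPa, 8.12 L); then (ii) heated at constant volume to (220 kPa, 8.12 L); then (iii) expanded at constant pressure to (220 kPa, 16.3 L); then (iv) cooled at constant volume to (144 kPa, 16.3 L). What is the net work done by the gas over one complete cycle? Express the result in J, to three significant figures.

W_net ≈ 622 J

Constant-volume legs do no work.
W(i) = (144)(8.12 − 16.3) = -1178 J; W(iii) = (220)(16.3 − 8.12) = 1800 J.
W_net = -1178 + 1800 = 621.7 J (the clockwise enclosed area).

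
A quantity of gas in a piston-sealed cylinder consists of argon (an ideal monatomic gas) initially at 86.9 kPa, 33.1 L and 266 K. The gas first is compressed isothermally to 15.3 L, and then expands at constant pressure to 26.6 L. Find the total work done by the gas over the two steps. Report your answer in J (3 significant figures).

W_total ≈ -95.3 J

Step 1 (isothermal): W = P₁V₁ ln(V₂/V₁) = (2876) ln(15.3/33.1) = -2220 J.
After step 1: P = 188 kPa, V = 15.3 L, T = 266 K.
Step 2 (isobaric): W = PΔV = (188 kPa)(26.6 − 15.3 L) = 2124 J.
W_total = -2220 + 2124 = -95.26 J.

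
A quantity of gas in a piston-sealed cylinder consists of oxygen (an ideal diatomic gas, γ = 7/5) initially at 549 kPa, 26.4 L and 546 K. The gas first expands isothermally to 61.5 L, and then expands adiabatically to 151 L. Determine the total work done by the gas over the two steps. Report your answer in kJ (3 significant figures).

W_total ≈ 23.2 kJ

Step 1 (isothermal): W = P₁V₁ ln(V₂/V₁) = (14494) ln(61.5/26.4) = 12257 J.
After step 1: P = 235.7 kPa, V = 61.5 L, T = 546 K.
Step 2 (adiabatic): W = (P₁V₁ − P₂V₂)/(γ−1) = (14494 − 10119)/0.4 = 10937 J.
W_total = 12257 + 10937 = 23193 J.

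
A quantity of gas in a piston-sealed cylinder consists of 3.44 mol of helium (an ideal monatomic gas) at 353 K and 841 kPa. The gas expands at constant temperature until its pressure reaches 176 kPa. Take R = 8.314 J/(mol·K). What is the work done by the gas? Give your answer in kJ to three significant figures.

Isothermal process: W = nRT ln(V₂/V₁) = nRT ln(P₁/P₂).
W = (3.44)(8.314)(353) × ln(841/176)
  = 10096 × ln(4.778) = 10096 × 1.564
W_by_gas = 15791 J.

W ≈ 15.8 kJ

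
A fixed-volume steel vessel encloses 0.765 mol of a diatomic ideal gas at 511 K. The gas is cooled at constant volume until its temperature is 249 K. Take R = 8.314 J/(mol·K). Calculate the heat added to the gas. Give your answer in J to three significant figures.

Q ≈ -4170 J

Constant volume ⇒ W = 0, so Q = ΔU = nCᵥΔT with Cᵥ = 5R/2 = 20.79 J/(mol·K).
ΔU = (0.765)(20.79)(249 − 511) = -4166 J.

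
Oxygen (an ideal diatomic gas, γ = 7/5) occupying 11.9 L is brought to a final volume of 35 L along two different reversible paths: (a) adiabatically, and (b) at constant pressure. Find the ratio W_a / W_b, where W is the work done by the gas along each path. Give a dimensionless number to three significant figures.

Path (a) adiabatic: W = P₁V₁(1 − (V₁/V₂)^(γ−1))/(γ−1) → W_a/(P₁V₁) = 0.8762.
Path (b) isobaric: W = P₁(V₂ − V₁) → W_b/(P₁V₁) = 1.941.
W_a / W_b = 0.8762 / 1.941 = 0.4514.

W_a / W_b ≈ 0.451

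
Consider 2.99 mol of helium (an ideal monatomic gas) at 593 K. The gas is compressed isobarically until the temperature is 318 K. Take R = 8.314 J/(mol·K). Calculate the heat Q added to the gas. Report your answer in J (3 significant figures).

Q ≈ -17100 J

Isobaric: W = nRΔT = (2.99)(8.314)(-275) = -6836 J.
ΔU = nCᵥΔT with Cᵥ = 3R/2: ΔU = (2.99)(12.47)(-275) = -10254 J.
Q = ΔU + W = -10254 − 6836 = -17090 J.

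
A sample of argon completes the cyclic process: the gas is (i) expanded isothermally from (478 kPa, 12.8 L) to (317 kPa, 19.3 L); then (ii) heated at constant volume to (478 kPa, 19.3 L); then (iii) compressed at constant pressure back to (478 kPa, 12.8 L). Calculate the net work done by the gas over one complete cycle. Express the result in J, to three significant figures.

W_net ≈ -594 J

Leg (i): W = PᵢVᵢ ln(V_f/Vᵢ) = (6118) ln(19.3/12.8) = 2513 J.
Leg (ii): W = 0.
Leg (iii): W = PΔV = (478)(12.8 − 19.3) = -3107 J.
W_net = 2513 − 3107 = -594.4 J.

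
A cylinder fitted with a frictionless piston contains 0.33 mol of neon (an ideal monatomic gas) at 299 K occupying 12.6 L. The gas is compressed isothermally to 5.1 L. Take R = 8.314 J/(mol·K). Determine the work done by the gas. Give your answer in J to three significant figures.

W ≈ -742 J

Isothermal: W = nRT ln(V₂/V₁).
W = (0.33)(8.314)(299) × ln(5.1/12.6)
  = 820.3 × -0.9045
W_by_gas = -742 J.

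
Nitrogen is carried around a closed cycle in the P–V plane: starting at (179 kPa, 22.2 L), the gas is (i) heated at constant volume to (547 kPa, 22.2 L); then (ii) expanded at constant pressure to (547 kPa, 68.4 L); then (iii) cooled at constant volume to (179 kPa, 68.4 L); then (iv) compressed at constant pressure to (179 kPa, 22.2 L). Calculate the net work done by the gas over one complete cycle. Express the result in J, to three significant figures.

W_net ≈ 17000 J

Constant-volume legs do no work.
W(ii) = (547)(68.4 − 22.2) = 25271 J; W(iv) = (179)(22.2 − 68.4) = -8270 J.
W_net = 25271 − 8270 = 17002 J (the clockwise enclosed area).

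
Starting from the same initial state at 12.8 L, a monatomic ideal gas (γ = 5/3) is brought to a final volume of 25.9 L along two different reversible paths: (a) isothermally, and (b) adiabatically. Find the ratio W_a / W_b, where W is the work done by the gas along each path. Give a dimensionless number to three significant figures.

Path (a) isothermal: W = P₁V₁ ln(V₂/V₁) → W_a/(P₁V₁) = 0.7048.
Path (b) adiabatic: W = P₁V₁(1 − (V₁/V₂)^(γ−1))/(γ−1) → W_b/(P₁V₁) = 0.5624.
W_a / W_b = 0.7048 / 0.5624 = 1.253.

W_a / W_b ≈ 1.25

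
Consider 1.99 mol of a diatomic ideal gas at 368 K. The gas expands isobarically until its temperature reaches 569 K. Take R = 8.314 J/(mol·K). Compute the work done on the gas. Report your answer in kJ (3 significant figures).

W ≈ -3.33 kJ

Isobaric: W = P ΔV = nR ΔT.
W = (1.99)(8.314)(569 − 368) = 3326 J.
Work on gas = −W_by = -3326 J.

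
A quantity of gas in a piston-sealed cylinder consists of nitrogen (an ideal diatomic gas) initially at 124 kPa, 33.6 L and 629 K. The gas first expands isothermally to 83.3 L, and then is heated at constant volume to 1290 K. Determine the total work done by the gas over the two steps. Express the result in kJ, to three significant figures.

W_total ≈ 3.78 kJ

Step 1 (isothermal): W = P₁V₁ ln(V₂/V₁) = (4166) ln(83.3/33.6) = 3783 J.
Step 2 (isochoric): W = 0 (constant volume).
W_total = 3783 + 0 = 3783 J.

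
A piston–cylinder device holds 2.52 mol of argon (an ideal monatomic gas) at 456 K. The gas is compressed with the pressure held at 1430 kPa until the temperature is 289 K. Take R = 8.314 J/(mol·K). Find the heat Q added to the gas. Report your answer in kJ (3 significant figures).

Isobaric: W = nRΔT = (2.52)(8.314)(-167) = -3499 J.
ΔU = nCᵥΔT with Cᵥ = 3R/2: ΔU = (2.52)(12.47)(-167) = -5248 J.
Q = ΔU + W = -5248 − 3499 = -8747 J.

Q ≈ -8.75 kJ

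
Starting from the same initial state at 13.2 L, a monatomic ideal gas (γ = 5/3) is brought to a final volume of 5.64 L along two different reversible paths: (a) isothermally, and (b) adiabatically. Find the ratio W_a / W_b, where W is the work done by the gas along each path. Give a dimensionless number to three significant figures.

Path (a) isothermal: W = P₁V₁ ln(V₂/V₁) → W_a/(P₁V₁) = -0.8503.
Path (b) adiabatic: W = P₁V₁(1 − (V₁/V₂)^(γ−1))/(γ−1) → W_b/(P₁V₁) = -1.144.
W_a / W_b = -0.8503 / -1.144 = 0.7432.

W_a / W_b ≈ 0.743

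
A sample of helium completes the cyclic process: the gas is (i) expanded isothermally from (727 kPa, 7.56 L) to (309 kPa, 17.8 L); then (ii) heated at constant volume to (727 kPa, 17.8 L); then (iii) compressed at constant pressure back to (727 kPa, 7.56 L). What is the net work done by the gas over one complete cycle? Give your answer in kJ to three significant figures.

W_net ≈ -2.74 kJ

Leg (i): W = PᵢVᵢ ln(V_f/Vᵢ) = (5496) ln(17.8/7.56) = 4706 J.
Leg (ii): W = 0.
Leg (iii): W = PΔV = (727)(7.56 − 17.8) = -7444 J.
W_net = 4706 − 7444 = -2738 J.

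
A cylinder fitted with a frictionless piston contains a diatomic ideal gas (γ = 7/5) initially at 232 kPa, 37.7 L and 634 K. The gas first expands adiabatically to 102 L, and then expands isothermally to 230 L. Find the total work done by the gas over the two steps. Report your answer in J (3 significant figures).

Step 1 (adiabatic): W = (P₁V₁ − P₂V₂)/(γ−1) = (8746 − 5874)/0.4 = 7181 J.
After step 1: P = 57.59 kPa, V = 102 L, T = 425.8 K.
Step 2 (isothermal): W = P₁V₁ ln(V₂/V₁) = (5874) ln(230/102) = 4776 J.
W_total = 7181 + 4776 = 11957 J.

W_total ≈ 12000 J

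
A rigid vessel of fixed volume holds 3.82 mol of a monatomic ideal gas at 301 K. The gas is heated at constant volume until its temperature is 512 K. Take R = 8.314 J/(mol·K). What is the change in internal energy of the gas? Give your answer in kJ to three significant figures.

ΔU ≈ 10.1 kJ

Constant volume ⇒ W = 0, so Q = ΔU = nCᵥΔT with Cᵥ = 3R/2 = 12.47 J/(mol·K).
ΔU = (3.82)(12.47)(512 − 301) = 10052 J.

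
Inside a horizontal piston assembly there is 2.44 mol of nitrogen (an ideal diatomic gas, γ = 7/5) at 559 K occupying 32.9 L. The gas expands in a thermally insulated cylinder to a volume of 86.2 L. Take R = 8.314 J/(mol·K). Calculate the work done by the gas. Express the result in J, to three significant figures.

W ≈ 9060 J

Adiabatic: TV^(γ−1) = const with γ = 7/5.
T₂ = T₁ (V₁/V₂)^(γ−1) = 559 × (32.9/86.2)^0.4 = 559 × 0.6803 = 380.3 K.
W_by = nCᵥ(T₁ − T₂) = (2.44)(20.79)(559 − 380.3) = 9065 J.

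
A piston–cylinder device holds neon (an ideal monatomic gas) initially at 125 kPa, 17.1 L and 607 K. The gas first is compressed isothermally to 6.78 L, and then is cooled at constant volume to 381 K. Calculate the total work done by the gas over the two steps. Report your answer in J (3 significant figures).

Step 1 (isothermal): W = P₁V₁ ln(V₂/V₁) = (2138) ln(6.78/17.1) = -1977 J.
Step 2 (isochoric): W = 0 (constant volume).
W_total = -1977 + 0 = -1977 J.

W_total ≈ -1980 J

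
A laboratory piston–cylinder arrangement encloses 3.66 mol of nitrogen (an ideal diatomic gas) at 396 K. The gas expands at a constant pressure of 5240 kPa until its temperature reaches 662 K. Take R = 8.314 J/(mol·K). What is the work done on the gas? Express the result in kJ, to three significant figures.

W ≈ -8.09 kJ

Isobaric: W = P ΔV = nR ΔT.
W = (3.66)(8.314)(662 − 396) = 8094 J.
Work on gas = −W_by = -8094 J.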